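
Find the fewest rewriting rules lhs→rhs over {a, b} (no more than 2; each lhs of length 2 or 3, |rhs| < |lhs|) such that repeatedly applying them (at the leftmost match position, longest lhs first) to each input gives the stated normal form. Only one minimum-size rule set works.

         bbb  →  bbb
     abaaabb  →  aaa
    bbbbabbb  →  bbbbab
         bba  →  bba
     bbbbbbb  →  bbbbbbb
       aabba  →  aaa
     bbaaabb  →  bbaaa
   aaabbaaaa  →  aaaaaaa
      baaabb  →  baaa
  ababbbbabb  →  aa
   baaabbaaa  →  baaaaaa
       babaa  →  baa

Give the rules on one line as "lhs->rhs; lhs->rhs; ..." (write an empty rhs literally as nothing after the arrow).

aba->a; abb->a

  | bbb
  | abaaabb => aaabb => aaa
  | bbbbabbb => bbbbab
  | bba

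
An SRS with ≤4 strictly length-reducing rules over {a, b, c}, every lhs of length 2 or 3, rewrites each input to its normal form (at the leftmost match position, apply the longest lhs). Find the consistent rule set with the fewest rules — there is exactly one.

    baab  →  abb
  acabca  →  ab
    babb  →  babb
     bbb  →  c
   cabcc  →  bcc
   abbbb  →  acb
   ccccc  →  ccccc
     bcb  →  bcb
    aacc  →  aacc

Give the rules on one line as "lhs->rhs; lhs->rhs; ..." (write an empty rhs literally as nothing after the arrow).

  | baab => abb
  | acabca => abca => ab
  | babb
  | bbb => c

baa->ab; bbb->c; ca->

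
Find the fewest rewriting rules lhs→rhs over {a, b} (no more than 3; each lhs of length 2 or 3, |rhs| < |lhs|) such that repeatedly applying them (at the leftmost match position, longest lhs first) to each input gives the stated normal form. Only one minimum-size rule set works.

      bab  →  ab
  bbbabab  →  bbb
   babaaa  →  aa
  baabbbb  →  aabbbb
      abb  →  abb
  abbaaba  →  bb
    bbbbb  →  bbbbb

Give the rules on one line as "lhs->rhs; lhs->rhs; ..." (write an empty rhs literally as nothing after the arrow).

aba->bb; ba->a

  | bab => ab
  | bbbabab => bbabab => babab => abab => bbb
  | babaaa => abaaa => bbaa => baa => aa
  | baabbbb => aabbbb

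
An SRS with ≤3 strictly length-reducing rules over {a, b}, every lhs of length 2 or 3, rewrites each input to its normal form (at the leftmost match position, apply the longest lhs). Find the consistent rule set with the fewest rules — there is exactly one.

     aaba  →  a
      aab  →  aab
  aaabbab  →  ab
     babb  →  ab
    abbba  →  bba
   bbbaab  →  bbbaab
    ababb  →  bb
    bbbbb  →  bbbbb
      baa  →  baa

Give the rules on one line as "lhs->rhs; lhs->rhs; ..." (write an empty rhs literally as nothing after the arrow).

aba->; abb->b; bab->a

  | aaba => a
  | aab
  | aaabbab => aabab => ab
  | babb => ab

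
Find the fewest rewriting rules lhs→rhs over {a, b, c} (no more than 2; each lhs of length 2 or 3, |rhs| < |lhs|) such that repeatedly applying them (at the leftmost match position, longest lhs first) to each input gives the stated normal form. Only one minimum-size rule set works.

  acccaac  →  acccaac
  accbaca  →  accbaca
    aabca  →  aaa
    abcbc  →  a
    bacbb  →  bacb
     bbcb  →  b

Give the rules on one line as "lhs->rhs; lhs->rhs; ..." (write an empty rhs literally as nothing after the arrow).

  | acccaac
  | accbaca
  | aabca => aaa
  | abcbc => abc => a

bb->b; bc->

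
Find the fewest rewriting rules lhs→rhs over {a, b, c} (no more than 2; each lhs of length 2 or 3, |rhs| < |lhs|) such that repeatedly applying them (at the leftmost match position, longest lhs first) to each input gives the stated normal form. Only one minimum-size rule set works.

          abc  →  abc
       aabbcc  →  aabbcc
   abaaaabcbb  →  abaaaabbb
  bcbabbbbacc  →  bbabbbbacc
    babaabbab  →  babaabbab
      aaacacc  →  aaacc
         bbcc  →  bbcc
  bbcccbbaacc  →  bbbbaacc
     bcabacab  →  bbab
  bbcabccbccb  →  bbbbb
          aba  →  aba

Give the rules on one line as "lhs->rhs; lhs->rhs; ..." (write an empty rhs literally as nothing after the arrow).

ca->; cb->b

  | abc
  | aabbcc
  | abaaaabcbb => abaaaabbb
  | bcbabbbbacc => bbabbbbacc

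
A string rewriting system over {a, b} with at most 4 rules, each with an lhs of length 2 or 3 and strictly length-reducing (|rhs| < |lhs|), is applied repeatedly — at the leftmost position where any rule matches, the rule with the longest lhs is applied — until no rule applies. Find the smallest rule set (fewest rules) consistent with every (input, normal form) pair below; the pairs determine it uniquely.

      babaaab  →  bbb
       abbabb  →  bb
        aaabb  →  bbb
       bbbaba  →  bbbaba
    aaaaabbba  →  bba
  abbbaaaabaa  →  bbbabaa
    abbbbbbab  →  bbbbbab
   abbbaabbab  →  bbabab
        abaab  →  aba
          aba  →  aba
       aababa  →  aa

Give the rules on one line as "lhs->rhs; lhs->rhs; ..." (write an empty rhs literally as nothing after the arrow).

  | babaaab => babbb => bbb
  | abbabb => babb => bb
  | aaabb => bbb
  | bbbaba

aaa->b; aab->a; abb->b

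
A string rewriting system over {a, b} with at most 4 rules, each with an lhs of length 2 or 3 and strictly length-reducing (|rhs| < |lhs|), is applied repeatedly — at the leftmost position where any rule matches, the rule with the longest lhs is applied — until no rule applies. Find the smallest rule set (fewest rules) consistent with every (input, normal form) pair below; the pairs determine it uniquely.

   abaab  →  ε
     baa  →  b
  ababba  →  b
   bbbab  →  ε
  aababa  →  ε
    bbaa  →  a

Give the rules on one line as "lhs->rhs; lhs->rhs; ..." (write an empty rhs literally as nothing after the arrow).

  | abaab => abab => abb => aa => ε
  | baa => ba => b
  | ababba => abbba => aaba => ba => b
  | bbbab => abab => abb => aa => ε

aa->; ba->b; bb->a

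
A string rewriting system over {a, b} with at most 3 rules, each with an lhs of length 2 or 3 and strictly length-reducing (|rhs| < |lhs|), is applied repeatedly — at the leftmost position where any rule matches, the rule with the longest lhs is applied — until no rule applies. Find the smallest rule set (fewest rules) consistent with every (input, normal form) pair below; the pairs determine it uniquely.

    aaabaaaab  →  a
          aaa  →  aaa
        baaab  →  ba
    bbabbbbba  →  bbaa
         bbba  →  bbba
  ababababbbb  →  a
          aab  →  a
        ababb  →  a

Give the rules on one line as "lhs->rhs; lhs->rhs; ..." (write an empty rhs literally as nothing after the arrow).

aab->ab; ab->a

  | aaabaaaab => aabaaaab => abaaaab => aaaaab => aaaab => aaab => aab => ab => a
  | aaa
  | baaab => baab => bab => ba
  | bbabbbbba => bbabbbba => bbabbba => bbabba => bbaba => bbaa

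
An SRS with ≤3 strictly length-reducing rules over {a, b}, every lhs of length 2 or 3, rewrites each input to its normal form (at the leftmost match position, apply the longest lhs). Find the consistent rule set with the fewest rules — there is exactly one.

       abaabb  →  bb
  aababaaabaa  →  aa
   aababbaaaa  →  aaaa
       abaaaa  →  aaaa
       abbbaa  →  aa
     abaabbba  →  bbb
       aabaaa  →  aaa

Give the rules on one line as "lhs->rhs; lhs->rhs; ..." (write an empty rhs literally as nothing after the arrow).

  | abaabb => baabb => aabb => abb => bb
  | aababaaabaa => ababaaabaa => babaaabaa => bbaaabaa => baaabaa => aaabaa => aabaa => abaa => baa => aa
  | aababbaaaa => ababbaaaa => babbaaaa => bbbaaaa => bbaaaa => baaaa => aaaa
  | abaaaa => baaaa => aaaa

ab->b; ba->b; baa->aa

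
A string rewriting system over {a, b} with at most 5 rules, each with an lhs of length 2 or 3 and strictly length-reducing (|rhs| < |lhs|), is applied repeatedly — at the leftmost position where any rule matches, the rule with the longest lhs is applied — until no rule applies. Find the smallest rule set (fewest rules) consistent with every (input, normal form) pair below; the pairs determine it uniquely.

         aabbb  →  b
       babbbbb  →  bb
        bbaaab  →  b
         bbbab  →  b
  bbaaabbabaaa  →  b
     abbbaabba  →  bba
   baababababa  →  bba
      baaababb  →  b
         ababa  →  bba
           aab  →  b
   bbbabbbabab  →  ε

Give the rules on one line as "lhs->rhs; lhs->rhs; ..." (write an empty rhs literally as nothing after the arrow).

aaa->b; ab->b; abb->ab; bbb->

  | aabbb => aabb => aab => ab => b
  | babbbbb => babbbb => babbb => babb => bab => bb
  | bbaaab => bbbb => b
  | bbbab => ab => b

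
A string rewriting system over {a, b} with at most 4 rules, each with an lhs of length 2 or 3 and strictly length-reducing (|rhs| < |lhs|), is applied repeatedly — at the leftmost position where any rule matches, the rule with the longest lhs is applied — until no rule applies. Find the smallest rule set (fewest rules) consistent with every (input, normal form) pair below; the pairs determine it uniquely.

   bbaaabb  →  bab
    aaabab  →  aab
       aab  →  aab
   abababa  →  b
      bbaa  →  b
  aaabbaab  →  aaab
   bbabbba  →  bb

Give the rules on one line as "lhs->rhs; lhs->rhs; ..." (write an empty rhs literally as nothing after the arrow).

aba->; abb->ab; baa->

  | bbaaabb => babb => bab
  | aaabab => aab
  | aab
  | abababa => baba => b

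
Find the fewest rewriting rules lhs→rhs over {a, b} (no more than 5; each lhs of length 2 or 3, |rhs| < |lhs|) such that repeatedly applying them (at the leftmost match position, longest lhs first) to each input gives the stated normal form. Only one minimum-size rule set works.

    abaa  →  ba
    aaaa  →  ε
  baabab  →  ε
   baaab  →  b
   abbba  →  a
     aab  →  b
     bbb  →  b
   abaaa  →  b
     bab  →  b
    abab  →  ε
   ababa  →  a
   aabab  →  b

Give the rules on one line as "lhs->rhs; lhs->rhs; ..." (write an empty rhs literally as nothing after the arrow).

  | abaa => ba
  | aaaa => aa => ε
  | baabab => bbab => ab => ε
  | baaab => bab => b

aa->; ab->; aba->b; bb->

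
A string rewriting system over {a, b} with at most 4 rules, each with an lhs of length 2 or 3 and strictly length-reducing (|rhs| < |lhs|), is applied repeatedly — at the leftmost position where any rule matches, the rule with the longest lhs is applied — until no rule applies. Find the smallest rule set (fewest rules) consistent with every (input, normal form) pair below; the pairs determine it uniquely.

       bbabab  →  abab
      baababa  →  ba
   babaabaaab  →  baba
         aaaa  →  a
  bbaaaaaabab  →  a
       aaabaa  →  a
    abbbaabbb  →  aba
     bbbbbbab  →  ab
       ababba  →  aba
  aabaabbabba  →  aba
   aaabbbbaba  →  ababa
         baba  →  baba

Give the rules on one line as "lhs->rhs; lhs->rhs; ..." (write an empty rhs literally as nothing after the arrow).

aa->a; aab->a; bb->

  | bbabab => abab
  | baababa => baaba => baa => ba
  | babaabaaab => babaaaab => babaaab => babaab => baba
  | aaaa => aaa => aa => a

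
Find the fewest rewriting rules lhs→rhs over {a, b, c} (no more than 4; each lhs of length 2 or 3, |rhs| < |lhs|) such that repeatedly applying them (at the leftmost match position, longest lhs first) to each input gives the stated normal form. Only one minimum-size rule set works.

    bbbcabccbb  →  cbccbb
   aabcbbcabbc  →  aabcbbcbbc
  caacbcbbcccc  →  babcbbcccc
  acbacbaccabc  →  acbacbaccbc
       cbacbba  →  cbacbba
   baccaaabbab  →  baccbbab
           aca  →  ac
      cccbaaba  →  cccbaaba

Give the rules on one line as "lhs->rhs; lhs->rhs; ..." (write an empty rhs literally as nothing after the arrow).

  | bbbcabccbb => cabccbb => cbccbb
  | aabcbbcabbc => aabcbbcbbc
  | caacbcbbcccc => cacbcbbcccc => babcbbcccc
  | acbacbaccabc => acbacbaccbc

bbb->; ca->c; cac->ba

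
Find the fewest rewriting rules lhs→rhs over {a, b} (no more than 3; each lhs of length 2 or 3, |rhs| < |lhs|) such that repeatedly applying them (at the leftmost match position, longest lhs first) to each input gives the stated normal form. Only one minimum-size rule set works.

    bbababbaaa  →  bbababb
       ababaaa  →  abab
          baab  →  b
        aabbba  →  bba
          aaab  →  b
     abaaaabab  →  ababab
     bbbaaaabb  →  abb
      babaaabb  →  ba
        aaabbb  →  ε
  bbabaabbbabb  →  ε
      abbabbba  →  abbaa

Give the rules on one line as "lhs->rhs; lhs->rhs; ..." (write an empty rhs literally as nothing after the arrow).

aaa->; aab->; bbb->

  | bbababbaaa => bbababb
  | ababaaa => abab
  | baab => b
  | aabbba => bba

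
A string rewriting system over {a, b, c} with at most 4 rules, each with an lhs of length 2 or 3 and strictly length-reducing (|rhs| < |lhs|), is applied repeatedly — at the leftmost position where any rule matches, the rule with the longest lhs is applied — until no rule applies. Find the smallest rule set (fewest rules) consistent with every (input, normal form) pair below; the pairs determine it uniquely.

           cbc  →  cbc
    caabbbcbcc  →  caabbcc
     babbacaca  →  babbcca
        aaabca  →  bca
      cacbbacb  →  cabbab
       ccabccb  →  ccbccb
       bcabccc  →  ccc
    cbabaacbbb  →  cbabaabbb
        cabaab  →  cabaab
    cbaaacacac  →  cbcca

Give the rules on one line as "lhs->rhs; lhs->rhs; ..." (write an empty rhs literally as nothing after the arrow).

abc->bc; ac->a; aca->ca; bcb->

  | cbc
  | caabbbcbcc => caabbcc
  | babbacaca => babbcaca => babbcca
  | aaabca => aabca => abca => bca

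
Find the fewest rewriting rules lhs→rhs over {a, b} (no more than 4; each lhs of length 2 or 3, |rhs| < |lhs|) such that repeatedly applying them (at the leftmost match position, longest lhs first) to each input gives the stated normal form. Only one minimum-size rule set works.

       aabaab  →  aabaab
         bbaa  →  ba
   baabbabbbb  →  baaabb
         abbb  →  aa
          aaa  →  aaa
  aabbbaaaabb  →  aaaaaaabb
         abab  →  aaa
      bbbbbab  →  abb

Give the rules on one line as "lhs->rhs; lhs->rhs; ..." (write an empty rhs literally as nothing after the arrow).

  | aabaab
  | bbaa => ba
  | baabbabbbb => baabbbbb => baaabb
  | abbb => aa

bab->aa; bba->b; bbb->a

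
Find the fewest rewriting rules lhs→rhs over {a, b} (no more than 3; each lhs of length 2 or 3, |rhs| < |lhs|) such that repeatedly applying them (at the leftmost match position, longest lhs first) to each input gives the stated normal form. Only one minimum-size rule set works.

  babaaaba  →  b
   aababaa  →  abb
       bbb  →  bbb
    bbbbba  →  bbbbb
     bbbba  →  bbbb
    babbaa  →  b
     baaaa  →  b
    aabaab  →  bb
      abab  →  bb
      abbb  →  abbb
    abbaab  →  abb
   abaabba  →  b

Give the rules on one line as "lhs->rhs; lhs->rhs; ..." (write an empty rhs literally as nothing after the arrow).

  | babaaaba => baaaaba => baaaba => baaba => baba => baa => ba => b
  | aababaa => abbaa => abba => abb
  | bbb
  | bbbbba => bbbbb

aba->b; ba->b; bab->ba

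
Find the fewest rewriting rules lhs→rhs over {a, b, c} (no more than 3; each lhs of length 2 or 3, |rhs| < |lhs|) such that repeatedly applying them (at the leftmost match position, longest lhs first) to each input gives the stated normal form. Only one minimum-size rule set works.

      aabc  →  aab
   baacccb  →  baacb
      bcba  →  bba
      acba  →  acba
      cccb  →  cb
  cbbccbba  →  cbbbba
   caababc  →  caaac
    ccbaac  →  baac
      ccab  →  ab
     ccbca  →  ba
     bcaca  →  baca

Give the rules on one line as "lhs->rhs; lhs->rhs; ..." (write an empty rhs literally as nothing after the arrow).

  | aabc => aab
  | baacccb => baacb
  | bcba => bba
  | acba

bab->a; bc->b; cc->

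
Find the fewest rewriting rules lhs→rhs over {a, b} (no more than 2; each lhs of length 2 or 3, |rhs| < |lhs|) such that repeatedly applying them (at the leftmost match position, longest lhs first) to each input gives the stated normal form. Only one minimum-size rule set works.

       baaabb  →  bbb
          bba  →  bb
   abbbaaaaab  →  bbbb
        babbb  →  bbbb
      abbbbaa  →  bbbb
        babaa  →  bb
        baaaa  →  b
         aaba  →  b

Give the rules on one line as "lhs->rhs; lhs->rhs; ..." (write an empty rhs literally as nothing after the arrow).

  | baaabb => baabb => babb => bbb
  | bba => bb
  | abbbaaaaab => bbbaaaaab => bbbaaaab => bbbaaab => bbbaab => bbbab => bbbb
  | babbb => bbbb

ab->b; ba->b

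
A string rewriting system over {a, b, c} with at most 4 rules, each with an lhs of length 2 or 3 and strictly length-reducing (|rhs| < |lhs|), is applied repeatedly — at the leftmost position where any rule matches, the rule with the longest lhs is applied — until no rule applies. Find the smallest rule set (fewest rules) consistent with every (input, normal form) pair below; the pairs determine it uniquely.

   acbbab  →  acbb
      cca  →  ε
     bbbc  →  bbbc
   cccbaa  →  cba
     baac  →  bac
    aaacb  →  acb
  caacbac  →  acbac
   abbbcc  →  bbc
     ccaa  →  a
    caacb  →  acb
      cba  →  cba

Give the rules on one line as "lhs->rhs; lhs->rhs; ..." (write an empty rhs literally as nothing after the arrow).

aa->a; ab->; ca->; cc->c

  | acbbab => acbb
  | cca => ca => ε
  | bbbc
  | cccbaa => ccbaa => cbaa => cba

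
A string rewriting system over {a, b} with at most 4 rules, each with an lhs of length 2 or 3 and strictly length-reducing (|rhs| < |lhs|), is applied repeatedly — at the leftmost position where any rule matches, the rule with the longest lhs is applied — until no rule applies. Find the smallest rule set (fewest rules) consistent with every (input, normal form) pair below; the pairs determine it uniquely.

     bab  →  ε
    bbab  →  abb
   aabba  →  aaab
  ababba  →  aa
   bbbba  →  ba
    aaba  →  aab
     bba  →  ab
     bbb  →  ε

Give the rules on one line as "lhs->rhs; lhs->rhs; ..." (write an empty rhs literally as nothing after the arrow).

aba->ab; bab->; bba->ab; bbb->

  | bab => ε
  | bbab => abb
  | aabba => aaab
  | ababba => abbba => aa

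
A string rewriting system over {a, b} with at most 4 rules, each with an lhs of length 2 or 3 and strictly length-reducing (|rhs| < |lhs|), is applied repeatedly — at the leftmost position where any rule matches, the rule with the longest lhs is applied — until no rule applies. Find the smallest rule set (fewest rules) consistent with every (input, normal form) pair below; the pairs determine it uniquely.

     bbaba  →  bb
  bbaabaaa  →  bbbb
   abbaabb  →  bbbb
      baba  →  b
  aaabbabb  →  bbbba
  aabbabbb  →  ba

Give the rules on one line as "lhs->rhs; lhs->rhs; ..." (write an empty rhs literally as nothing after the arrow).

  | bbaba => bbaa => bb
  | bbaabaaa => bbaaa => bbbb
  | abbaabb => abaabb => aaabb => bbbb
  | baba => baa => b

aa->; aaa->bb; aab->; ab->a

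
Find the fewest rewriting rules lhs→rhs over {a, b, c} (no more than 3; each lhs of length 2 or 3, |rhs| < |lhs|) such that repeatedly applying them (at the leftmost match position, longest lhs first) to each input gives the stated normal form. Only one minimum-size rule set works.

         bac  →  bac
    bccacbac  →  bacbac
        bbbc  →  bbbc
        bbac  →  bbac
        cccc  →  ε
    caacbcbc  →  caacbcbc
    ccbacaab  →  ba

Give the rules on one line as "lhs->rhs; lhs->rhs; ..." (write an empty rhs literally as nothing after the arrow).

  | bac
  | bccacbac => bacbac
  | bbbc
  | bbac

aab->c; cc->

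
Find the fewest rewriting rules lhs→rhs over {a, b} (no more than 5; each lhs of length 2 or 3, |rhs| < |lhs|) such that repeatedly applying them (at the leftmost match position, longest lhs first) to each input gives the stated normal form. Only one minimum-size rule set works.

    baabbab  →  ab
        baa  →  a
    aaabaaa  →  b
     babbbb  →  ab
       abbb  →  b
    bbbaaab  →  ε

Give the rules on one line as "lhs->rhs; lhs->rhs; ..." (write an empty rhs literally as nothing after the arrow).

  | baabbab => bbbbab => abbab => ab
  | baa => bb => a
  | aaabaaa => baaa => b
  | babbbb => bbb => ab

aa->b; aaa->; abb->; bb->a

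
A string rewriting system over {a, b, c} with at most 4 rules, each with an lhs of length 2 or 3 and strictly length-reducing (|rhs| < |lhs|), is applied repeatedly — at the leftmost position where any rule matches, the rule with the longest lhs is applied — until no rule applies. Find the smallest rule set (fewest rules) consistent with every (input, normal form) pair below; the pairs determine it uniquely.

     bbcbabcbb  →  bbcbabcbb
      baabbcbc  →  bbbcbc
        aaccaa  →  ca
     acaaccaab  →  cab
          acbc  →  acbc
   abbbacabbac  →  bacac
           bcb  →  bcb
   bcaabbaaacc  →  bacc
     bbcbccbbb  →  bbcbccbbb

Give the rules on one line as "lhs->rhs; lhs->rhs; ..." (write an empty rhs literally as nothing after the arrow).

  | bbcbabcbb
  | baabbcbc => bbbcbc
  | aaccaa => ccaa => ca
  | acaaccaab => aaccaab => ccaab => cab

aa->; abb->; caa->a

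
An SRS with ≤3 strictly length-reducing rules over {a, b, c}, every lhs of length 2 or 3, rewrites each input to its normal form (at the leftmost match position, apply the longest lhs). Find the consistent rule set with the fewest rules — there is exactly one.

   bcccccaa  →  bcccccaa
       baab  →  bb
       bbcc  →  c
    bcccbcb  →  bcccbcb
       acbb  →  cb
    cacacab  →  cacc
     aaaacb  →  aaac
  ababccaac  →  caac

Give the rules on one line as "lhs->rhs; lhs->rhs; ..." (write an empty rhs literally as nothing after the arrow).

  | bcccccaa
  | baab => bab => bb
  | bbcc => c
  | bcccbcb

ab->b; acb->c; bbc->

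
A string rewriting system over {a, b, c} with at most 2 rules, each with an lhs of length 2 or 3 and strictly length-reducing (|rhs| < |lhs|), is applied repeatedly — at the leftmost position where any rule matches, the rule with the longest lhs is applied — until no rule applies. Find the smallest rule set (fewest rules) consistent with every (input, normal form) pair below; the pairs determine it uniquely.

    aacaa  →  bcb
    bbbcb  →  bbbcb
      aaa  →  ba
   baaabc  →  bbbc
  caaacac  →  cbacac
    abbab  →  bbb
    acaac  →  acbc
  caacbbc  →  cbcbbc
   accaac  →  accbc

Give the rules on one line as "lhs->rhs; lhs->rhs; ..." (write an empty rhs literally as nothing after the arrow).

aa->b; ab->b

  | aacaa => bcaa => bcb
  | bbbcb
  | aaa => ba
  | baaabc => bbabc => bbbc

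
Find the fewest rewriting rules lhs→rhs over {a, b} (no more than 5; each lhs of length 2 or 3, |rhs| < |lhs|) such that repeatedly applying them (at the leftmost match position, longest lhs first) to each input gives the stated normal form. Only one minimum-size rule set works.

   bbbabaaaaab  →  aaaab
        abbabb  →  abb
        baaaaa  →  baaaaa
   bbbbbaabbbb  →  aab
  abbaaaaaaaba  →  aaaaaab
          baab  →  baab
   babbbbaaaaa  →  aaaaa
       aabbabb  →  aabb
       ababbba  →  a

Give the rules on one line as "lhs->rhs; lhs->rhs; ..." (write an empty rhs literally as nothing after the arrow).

aba->b; bab->b; bba->; bbb->ab

  | bbbabaaaaab => ababaaaaab => bbaaaaab => aaaab
  | abbabb => abb
  | baaaaa
  | bbbbbaabbbb => abbbaabbbb => aabaabbbb => ababbbb => bbbbb => abbb => aab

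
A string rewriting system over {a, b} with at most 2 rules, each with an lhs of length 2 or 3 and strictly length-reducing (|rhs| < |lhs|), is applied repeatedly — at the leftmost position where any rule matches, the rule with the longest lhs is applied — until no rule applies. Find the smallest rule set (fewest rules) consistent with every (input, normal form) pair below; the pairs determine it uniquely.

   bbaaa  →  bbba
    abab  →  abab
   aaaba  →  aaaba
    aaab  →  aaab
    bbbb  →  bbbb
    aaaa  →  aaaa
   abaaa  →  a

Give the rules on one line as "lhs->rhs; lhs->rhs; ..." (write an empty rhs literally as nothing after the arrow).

  | bbaaa => bbba
  | abab
  | aaaba
  | aaab

abb->; baa->bb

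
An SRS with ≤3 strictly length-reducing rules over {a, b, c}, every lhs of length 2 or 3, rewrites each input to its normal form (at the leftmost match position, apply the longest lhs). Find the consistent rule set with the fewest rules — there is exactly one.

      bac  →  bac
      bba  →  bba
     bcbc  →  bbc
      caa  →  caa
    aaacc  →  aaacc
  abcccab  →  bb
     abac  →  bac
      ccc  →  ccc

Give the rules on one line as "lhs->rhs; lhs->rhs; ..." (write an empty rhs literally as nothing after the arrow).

  | bac
  | bba
  | bcbc => bbc
  | caa

ab->b; cb->b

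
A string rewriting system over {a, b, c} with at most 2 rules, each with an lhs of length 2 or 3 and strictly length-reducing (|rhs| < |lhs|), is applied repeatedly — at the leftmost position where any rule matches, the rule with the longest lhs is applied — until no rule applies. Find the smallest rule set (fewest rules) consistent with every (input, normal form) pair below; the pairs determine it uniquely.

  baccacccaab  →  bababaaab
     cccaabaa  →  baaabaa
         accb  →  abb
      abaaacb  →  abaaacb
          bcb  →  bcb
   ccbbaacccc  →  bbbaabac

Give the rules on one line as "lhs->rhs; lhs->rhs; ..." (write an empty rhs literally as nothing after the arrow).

cc->b; ccc->ba

  | baccacccaab => babacccaab => bababaaab
  | cccaabaa => baaabaa
  | accb => abb
  | abaaacb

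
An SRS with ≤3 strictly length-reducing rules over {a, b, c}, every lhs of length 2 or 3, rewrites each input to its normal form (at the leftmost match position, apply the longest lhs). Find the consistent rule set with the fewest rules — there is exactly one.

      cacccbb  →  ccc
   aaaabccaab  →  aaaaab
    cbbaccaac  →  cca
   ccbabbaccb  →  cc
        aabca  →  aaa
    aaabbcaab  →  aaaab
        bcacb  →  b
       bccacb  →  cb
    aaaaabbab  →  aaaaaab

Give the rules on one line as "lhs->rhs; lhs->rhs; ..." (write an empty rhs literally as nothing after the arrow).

  | cacccbb => cccbb => ccc
  | aaaabccaab => aaaacaab => aaaaab
  | cbbaccaac => caccaac => ccaac => cca
  | ccbabbaccb => ccbaaccb => ccbacb => ccbb => cc

ac->; bb->; bc->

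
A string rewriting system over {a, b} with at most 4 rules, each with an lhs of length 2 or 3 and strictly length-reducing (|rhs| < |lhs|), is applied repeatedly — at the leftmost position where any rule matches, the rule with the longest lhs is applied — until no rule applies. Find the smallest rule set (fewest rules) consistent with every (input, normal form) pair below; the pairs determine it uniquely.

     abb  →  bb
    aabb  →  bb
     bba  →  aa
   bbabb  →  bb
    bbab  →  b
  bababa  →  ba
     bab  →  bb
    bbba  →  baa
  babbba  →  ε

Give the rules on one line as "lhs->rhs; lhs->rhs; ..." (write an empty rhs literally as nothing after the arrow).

aaa->; ab->b; bba->aa

  | abb => bb
  | aabb => abb => bb
  | bba => aa
  | bbabb => aabb => abb => bb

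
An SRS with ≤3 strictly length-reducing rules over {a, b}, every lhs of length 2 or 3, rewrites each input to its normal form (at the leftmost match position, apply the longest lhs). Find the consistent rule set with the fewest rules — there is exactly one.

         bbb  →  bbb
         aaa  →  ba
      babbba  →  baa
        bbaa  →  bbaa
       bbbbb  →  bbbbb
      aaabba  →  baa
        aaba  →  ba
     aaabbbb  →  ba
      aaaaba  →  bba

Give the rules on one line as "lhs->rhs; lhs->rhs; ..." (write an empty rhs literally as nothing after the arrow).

  | bbb
  | aaa => ba
  | babbba => babba => baba => baa
  | bbaa

aaa->ba; ab->a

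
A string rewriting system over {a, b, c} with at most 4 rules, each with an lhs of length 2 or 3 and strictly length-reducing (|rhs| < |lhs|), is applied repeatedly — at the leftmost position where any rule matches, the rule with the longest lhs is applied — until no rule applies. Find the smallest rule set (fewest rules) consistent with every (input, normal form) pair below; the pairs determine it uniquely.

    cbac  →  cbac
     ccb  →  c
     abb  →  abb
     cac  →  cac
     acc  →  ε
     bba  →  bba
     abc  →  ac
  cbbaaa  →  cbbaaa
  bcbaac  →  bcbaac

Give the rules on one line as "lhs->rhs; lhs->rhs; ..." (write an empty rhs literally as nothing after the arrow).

abc->ac; acc->; ccb->c

  | cbac
  | ccb => c
  | abb
  | cac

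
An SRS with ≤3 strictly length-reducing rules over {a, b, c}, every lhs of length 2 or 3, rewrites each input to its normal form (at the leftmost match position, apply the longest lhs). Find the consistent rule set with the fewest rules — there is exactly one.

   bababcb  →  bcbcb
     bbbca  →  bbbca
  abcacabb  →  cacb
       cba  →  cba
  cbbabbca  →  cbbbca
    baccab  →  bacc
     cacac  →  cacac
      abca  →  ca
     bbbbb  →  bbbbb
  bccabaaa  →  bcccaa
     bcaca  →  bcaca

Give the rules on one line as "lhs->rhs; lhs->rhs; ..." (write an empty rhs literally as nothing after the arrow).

  | bababcb => bcbcb
  | bbbca
  | abcacabb => cacabb => cacb
  | cba

ab->; aba->c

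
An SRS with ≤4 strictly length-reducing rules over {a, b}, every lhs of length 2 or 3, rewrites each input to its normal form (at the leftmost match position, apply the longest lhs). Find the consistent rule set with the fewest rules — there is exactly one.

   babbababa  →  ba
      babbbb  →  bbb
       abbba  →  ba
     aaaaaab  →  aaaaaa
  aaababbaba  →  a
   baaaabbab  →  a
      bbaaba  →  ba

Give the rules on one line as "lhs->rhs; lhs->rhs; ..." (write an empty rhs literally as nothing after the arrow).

  | babbababa => bababa => aba => ba
  | babbbb => bbb
  | abbba => abba => aba => ba
  | aaaaaab => aaaaaa

ab->a; aba->ba; bab->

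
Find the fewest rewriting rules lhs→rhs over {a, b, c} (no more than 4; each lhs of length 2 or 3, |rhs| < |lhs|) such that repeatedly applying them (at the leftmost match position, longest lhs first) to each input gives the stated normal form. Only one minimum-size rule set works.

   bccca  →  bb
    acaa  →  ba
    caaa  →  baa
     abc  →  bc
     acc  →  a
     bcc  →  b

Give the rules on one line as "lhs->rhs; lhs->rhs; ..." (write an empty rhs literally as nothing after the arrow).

  | bccca => bca => bb
  | acaa => aba => ba
  | caaa => baa
  | abc => bc

ab->b; ca->b; cc->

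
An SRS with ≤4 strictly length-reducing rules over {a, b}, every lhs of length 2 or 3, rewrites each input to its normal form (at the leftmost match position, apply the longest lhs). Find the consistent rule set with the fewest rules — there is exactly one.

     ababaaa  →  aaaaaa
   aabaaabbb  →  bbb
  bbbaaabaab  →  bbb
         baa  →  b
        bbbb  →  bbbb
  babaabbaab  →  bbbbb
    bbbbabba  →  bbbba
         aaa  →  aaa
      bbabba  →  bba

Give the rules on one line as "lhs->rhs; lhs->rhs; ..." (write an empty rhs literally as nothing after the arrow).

aab->bb; baa->b; bab->aa

  | ababaaa => aaaaaa
  | aabaaabbb => bbaaabbb => bbabbb => baabb => bbb
  | bbbaaabaab => bbbabaab => bbaaaab => bbaab => bbb
  | baa => b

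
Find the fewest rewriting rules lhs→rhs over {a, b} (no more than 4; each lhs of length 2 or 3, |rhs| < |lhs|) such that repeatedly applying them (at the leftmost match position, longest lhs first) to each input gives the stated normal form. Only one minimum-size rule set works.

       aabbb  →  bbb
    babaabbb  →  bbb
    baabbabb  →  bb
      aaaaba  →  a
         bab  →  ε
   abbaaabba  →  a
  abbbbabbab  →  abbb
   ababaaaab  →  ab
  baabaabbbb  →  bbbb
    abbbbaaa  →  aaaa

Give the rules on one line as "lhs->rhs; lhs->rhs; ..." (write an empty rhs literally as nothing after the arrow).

aab->b; ba->a; bab->

  | aabbb => bbb
  | babaabbb => aabbb => bbb
  | baabbabb => aabbabb => bbabb => bb
  | aaaaba => aaba => ba => a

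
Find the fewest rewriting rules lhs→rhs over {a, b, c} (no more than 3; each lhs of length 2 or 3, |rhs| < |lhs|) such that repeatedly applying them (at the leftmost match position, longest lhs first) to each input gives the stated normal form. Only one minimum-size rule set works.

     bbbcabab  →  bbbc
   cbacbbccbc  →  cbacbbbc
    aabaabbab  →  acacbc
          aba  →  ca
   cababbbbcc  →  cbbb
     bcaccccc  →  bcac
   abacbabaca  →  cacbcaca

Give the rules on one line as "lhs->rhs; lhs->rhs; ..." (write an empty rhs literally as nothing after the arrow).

ab->c; cc->

  | bbbcabab => bbbccab => bbbab => bbbc
  | cbacbbccbc => cbacbbbc
  | aabaabbab => acaabbab => acacbab => acacbc
  | aba => ca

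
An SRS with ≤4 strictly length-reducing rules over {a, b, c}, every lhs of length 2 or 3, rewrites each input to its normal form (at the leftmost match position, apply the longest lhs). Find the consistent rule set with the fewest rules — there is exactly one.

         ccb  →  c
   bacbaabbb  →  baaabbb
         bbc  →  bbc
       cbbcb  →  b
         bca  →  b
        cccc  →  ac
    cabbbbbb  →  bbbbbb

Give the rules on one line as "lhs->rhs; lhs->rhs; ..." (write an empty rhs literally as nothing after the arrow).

  | ccb => c
  | bacbaabbb => baaabbb
  | bbc
  | cbbcb => bcb => b

ca->; cb->; ccc->a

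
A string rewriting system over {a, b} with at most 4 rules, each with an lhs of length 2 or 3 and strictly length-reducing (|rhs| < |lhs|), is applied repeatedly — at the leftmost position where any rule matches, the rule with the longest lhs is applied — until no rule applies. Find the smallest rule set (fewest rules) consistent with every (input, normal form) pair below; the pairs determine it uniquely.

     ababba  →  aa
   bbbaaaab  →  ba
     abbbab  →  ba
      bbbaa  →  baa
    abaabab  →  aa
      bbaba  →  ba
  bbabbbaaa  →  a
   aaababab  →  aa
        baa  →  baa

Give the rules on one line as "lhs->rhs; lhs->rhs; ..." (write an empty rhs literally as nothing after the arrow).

  | ababba => babba => baba => bba => aa
  | bbbaaaab => abaaaab => baaaab => bbbab => abab => bab => ba
  | abbbab => abbab => abab => bab => ba
  | bbbaa => abaa => baa

aaa->bb; ab->a; aba->ba; bb->a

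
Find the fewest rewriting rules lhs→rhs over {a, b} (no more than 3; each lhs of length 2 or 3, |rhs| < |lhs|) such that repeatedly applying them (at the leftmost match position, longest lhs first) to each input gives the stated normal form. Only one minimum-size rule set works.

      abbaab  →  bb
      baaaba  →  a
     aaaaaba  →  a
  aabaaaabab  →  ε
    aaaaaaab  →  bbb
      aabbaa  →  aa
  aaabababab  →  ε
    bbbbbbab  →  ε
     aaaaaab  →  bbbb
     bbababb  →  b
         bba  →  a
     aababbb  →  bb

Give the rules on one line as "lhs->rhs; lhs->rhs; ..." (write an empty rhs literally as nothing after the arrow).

  | abbaab => baab => aab => bb
  | baaaba => aaaba => abba => ba => a
  | aaaaaba => aaabba => abbba => bba => ba => a
  | aabaaaabab => bbaaaabab => baaaabab => aaaabab => aabbab => bbbab => bbab => bab => ab => ε

aab->bb; ab->; ba->a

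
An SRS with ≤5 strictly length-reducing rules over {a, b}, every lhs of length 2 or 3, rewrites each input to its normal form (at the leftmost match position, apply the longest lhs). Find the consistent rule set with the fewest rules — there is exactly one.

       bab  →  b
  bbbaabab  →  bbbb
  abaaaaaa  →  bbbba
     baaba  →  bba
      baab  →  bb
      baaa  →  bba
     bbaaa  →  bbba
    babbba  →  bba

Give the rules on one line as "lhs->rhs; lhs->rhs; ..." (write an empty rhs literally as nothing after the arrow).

aa->b; aab->b; aba->bb; bab->aa

  | bab => aa => b
  | bbbaabab => bbbbab => bbbaa => bbbb
  | abaaaaaa => bbaaaaa => bbbaaa => bbbba
  | baaba => bba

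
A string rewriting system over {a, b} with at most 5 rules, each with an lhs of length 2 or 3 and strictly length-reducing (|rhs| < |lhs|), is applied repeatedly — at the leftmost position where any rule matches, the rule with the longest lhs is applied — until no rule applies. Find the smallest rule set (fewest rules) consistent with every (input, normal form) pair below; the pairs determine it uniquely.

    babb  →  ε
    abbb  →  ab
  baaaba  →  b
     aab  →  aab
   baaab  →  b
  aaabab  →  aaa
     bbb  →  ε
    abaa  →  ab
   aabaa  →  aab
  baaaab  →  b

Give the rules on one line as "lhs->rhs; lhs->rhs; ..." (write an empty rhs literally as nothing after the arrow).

abb->a; ba->b; bb->b; bbb->

  | babb => bbb => ε
  | abbb => ab
  | baaaba => baaba => baba => bba => ba => b
  | aab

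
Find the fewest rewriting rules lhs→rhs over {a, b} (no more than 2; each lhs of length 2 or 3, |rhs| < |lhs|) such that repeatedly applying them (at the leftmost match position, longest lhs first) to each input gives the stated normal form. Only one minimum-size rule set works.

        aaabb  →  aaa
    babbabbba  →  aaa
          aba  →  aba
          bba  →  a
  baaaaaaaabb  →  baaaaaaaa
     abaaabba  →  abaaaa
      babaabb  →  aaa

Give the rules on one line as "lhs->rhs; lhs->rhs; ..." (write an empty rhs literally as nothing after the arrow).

  | aaabb => aaa
  | babbabbba => ababbba => aabba => aaa
  | aba
  | bba => a

bab->a; bb->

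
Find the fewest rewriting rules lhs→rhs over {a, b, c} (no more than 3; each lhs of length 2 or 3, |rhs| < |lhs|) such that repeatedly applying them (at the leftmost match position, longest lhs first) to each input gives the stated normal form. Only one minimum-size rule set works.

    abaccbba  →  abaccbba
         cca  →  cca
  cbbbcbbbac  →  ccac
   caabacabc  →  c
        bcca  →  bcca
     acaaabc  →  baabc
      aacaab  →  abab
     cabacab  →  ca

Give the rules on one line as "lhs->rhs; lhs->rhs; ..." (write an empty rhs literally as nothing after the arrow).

  | abaccbba
  | cca
  | cbbbcbbbac => ccbbbac => ccac
  | caabacabc => bacabc => bbbc => c

aca->b; bbb->; caa->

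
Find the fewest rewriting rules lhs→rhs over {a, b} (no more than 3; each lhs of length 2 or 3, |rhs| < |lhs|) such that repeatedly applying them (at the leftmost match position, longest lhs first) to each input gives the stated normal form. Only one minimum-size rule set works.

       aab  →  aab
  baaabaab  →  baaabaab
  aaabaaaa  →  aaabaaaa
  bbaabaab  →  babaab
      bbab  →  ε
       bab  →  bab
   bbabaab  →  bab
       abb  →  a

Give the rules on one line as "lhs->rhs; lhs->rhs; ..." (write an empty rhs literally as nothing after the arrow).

bb->; bba->b

  | aab
  | baaabaab
  | aaabaaaa
  | bbaabaab => babaab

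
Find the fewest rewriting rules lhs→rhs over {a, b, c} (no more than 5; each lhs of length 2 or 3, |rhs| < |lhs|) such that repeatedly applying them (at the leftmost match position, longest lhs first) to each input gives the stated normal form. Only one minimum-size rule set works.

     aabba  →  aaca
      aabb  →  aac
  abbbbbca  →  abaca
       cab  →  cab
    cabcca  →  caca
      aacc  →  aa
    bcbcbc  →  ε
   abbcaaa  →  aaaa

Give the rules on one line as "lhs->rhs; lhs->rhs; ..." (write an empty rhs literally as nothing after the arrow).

bb->c; bc->; cc->; ccb->ba

  | aabba => aaca
  | aabb => aac
  | abbbbbca => acbbbca => accbca => abaca
  | cab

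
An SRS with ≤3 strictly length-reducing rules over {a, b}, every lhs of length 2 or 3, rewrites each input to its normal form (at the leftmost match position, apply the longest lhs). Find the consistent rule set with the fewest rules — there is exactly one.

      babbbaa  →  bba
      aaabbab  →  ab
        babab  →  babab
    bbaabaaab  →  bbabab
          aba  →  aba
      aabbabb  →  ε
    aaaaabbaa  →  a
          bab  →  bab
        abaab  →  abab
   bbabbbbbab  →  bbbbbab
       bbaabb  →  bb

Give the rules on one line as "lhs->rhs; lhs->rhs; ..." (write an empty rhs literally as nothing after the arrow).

  | babbbaa => bbaa => bba
  | aaabbab => aabbab => abbab => ab
  | babab
  | bbaabaaab => bbabaaab => bbabaab => bbabab

aa->a; abb->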